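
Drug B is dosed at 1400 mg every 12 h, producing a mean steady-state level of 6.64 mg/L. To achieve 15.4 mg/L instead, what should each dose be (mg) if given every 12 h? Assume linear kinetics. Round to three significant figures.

3250 mg

For first-order elimination, Css ∝ F·D/(CL·τ); F and CL are unchanged, so Css ∝ D/τ.
D₂ = D₁ × (Css,target / Css,current) = 1400 × 15.4/6.64 = 3247 mg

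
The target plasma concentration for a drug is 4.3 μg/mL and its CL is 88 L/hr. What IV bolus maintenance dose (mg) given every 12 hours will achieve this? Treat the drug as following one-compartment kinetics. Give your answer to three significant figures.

D = CL × Css × τ = 88.00 × 4.3 × 12 = 4541 mg

4540 mg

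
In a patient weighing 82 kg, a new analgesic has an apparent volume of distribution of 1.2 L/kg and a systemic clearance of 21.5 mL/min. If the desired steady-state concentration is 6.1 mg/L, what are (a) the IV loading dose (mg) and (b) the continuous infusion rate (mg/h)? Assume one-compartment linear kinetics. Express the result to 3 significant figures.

Vd(total) = 82 kg × 1.2 L/kg = 98.40 L
Loading: fill Vd to C_target → 98.40 L × 6.1 mg/L = 600.2 mg
CL = 21.5 mL/min × 60/1000 = 1.290 L/h
Maintenance infusion rate = CL × Css = 1.290 × 6.1 = 7.869 mg/h

(a) 600 mg; (b) 7.87 mg/h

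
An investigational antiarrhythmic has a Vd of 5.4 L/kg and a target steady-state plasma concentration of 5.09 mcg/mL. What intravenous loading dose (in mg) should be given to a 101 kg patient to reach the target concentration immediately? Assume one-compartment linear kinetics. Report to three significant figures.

Total Vd = 5.4 × 101 = 545.4 L
The loading dose fills Vd to the target concentration.
LD = Vd × C = 545.4 × 5.090 = 2776 mg

2780 mg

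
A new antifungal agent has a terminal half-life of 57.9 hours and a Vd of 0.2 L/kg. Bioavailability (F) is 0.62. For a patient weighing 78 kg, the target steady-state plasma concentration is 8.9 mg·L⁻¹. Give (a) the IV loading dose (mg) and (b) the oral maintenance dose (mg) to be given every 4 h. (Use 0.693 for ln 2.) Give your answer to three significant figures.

(a) 139 mg; (b) 10.7 mg

Vd(total) = 78 kg × 0.2 L/kg = 15.60 L
LD = Vd × C = 15.60 × 8.9 = 138.8 mg
CL = 0.693 × Vd / t½ = 0.693 × 15.60 / 57.9 = 0.1867 L/h
D = CL × Css × τ / F = 0.1867 × 8.9 × 4 / 0.62 = 10.72 mg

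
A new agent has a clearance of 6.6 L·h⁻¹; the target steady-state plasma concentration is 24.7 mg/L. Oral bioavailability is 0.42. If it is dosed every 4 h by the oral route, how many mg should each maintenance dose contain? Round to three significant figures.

1550 mg

D = CL × Css × τ / F = 6.600 × 24.7 × 4 / 0.42 = 1553 mg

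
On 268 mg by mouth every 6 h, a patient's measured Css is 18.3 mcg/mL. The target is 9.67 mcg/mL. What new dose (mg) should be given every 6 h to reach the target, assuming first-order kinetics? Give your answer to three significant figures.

With linear kinetics, Css is proportional to dose rate (D/τ) at fixed clearance.
D₂ = D₁ × (Css,target / Css,current) = 268 × 9.67/18.3 = 141.6 mg

142 mg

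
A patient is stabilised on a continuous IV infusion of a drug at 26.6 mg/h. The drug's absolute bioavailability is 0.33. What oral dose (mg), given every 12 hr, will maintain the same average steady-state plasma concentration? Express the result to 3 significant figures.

To maintain the same Css, the systemic dosing rate must be unchanged: F·D/τ = infusion rate.
D = rate × τ / F = 26.6 × 12 / 0.33 = 967.3 mg

967 mg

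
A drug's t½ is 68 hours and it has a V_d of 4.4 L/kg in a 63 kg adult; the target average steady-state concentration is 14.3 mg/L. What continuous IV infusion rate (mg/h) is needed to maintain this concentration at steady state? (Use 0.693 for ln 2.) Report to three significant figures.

Vd = 4.4 L/kg × 63 kg = 277.2 L
CL = ln 2 · Vd / t½ = 0.693 × 277.2 / 68 = 2.825 L/h
Infusion rate = CL × Css = 2.825 × 14.3 = 40.40 mg/h

40.4 mg/h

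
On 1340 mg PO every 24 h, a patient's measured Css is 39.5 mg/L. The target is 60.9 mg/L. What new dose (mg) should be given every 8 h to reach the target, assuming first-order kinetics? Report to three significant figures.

For first-order elimination, Css ∝ F·D/(CL·τ); F and CL are unchanged, so Css ∝ D/τ.
D₂ = D₁ × (Css,target / Css,current) × (τ₂/τ₁) = 1340 × (60.9/39.5) × (8/24) = 688.7 mg

689 mg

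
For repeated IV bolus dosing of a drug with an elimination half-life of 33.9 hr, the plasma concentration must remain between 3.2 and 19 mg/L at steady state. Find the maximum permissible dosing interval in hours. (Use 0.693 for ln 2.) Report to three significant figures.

87.1 h

k = 0.693 / t½ = 0.693 / 33.9 = 0.02044 h⁻¹
Between IV bolus doses, concentration decays as C = C₀·e^(−kτ), so C_peak/C_trough = e^(kτ).
τ_max = ln(C_peak/C_trough) / k = ln(19/3.2) / 0.02044 = 1.781 / 0.02044 = 87.13 h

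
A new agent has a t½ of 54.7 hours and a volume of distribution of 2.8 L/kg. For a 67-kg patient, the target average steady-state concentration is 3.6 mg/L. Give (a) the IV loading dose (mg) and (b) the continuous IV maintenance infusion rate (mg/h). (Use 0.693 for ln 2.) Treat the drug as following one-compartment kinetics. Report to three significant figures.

Total Vd = 2.8 × 67 = 187.6 L
LD = Vd × C = 187.6 × 3.6 = 675.4 mg
CL = 0.693 × Vd / t½ = 0.693 × 187.6 / 54.7 = 2.377 L/h
Infusion rate = CL × Css = 2.377 × 3.6 = 8.557 mg/h

(a) 675 mg; (b) 8.56 mg/h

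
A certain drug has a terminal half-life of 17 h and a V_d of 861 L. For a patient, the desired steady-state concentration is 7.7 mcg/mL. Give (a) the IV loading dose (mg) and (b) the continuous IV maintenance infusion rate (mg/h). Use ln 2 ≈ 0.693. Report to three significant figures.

(a) 6630 mg; (b) 270 mg/h

LD = Vd × C = 861.0 × 7.7 = 6630 mg
CL = 0.693 × Vd / t½ = 0.693 × 861.0 / 17 = 35.10 L/h
Infusion rate = CL × Css = 35.10 × 7.7 = 270.3 mg/h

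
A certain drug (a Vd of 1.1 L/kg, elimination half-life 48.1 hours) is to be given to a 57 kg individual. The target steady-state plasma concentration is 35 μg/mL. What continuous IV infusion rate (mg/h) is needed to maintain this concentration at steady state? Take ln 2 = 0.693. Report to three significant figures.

31.6 mg/h

Total Vd = 1.1 × 57 = 62.70 L
k = 0.693/48.1 = 0.01441 h⁻¹, so CL = k·Vd = 0.01441 × 62.70 = 0.9035 L/h
Infusion rate = CL × Css = 0.9035 × 35 = 31.62 mg/h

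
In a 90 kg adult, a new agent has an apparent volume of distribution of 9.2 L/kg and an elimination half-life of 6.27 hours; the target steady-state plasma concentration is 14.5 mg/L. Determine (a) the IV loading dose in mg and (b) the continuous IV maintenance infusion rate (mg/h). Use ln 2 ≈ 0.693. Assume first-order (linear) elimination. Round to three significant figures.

(a) 12000 mg; (b) 1330 mg/h

Vd(total) = 90 kg × 9.2 L/kg = 828.0 L
LD = Vd × C = 828.0 × 14.5 = 12010 mg
CL = 0.693 × Vd / t½ = 0.693 × 828.0 / 6.27 = 91.52 L/h
Infusion rate = CL × Css = 91.52 × 14.5 = 1327 mg/h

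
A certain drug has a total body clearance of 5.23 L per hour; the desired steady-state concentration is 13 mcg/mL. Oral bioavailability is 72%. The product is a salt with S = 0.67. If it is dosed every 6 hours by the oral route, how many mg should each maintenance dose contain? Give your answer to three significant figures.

At steady state, dose per interval replaces the amount cleared in that interval: F·S·D/τ = CL·Css.
D = CL × Css × τ / F / S = 5.230 × 13 × 6 / 0.72 / 0.67 = 845.6 mg

846 mg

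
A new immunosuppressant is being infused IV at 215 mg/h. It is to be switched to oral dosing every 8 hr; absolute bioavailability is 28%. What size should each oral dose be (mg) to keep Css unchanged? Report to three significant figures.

6140 mg

To maintain the same Css, the systemic dosing rate must be unchanged: F·D/τ = infusion rate.
D = rate × τ / F = 215 × 8 / 0.28 = 6143 mg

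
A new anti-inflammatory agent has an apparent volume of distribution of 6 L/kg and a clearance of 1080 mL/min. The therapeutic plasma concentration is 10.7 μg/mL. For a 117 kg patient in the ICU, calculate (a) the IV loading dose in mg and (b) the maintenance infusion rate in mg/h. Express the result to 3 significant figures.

Total Vd = 6 × 117 = 702.0 L
Loading dose = Vd × C = 702.0 × 10.7 = 7511 mg
CL = 1080 mL/min × 60/1000 = 64.80 L/h
Maintenance infusion rate = CL × Css = 64.80 × 10.7 = 693.4 mg/h

(a) 7510 mg; (b) 693 mg/h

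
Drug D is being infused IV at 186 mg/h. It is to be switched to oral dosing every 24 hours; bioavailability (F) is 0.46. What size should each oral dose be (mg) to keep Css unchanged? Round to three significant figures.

9700 mg

To maintain the same Css, the systemic dosing rate must be unchanged: F·D/τ = infusion rate.
D = rate × τ / F = 186 × 24 / 0.46 = 9704 mg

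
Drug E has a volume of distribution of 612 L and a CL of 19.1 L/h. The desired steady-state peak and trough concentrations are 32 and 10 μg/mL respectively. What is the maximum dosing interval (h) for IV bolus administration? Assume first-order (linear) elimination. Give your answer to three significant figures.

37.3 h

k = CL / Vd = 19.10 / 612.0 = 0.03121 h⁻¹
Between IV bolus doses, concentration decays as C = C₀·e^(−kτ), so C_peak/C_trough = e^(kτ).
τ_max = ln(C_peak/C_trough) / k = ln(32/10) / 0.03121 = 1.163 / 0.03121 = 37.26 h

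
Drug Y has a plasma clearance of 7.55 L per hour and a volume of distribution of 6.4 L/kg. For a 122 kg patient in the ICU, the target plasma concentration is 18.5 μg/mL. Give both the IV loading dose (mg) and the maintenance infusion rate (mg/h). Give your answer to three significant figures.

(a) 14400 mg; (b) 140 mg/h

Total Vd = 6.4 × 122 = 780.8 L
LD = Vd · C_target = 780.8 × 18.5 = 14440 mg
Maintenance: replace elimination → rate = CL × Css = 7.550 × 18.5 = 139.7 mg/h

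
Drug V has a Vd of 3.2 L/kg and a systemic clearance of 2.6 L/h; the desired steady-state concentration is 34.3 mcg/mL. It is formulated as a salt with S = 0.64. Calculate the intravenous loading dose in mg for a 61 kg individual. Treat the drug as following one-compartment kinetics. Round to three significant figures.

10500 mg

Vd(total) = 61 kg × 3.2 L/kg = 195.2 L
LD = Vd × C / S = 195.2 × 34.30 / 0.64 = 10460 mg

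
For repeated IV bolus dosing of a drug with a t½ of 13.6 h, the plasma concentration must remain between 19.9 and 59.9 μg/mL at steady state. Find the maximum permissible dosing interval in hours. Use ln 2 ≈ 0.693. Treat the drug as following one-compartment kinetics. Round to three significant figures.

k = 0.693 / t½ = 0.693 / 13.6 = 0.05096 h⁻¹
Between IV bolus doses, concentration decays as C = C₀·e^(−kτ), so C_peak/C_trough = e^(kτ).
τ_max = ln(C_peak/C_trough) / k = ln(59.9/19.9) / 0.05096 = 1.102 / 0.05096 = 21.62 h

21.6 h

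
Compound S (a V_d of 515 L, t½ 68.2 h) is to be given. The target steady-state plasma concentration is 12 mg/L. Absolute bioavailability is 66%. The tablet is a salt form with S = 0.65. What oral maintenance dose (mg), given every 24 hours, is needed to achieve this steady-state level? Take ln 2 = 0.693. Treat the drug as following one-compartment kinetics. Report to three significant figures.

k = 0.693/68.2 = 0.01016 h⁻¹, so CL = k·Vd = 0.01016 × 515.0 = 5.232 L/h
D = CL × Css × τ / F / S = 5.232 × 12 × 24 / 0.66 / 0.65 = 3512 mg

3510 mg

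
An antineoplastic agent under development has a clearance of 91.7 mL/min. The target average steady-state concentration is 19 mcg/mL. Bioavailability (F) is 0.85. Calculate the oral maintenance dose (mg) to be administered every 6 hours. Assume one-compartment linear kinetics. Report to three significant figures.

738 mg

CL = 91.7 mL/min = 91.7 × 0.06 = 5.502 L/h
At steady state, dose per interval replaces the amount cleared in that interval: F·D/τ = CL·Css.
D = CL × Css × τ / F = 5.502 × 19 × 6 / 0.85 = 737.9 mg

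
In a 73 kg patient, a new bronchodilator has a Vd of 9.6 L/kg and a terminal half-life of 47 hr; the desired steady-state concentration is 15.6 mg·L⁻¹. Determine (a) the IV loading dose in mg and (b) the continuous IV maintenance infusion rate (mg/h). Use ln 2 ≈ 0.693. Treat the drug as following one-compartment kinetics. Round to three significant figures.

Vd(total) = 73 kg × 9.6 L/kg = 700.8 L
LD = Vd × C = 700.8 × 15.6 = 10930 mg
CL = 0.693 × Vd / t½ = 0.693 × 700.8 / 47 = 10.33 L/h
Infusion rate = CL × Css = 10.33 × 15.6 = 161.1 mg/h

(a) 10900 mg; (b) 161 mg/h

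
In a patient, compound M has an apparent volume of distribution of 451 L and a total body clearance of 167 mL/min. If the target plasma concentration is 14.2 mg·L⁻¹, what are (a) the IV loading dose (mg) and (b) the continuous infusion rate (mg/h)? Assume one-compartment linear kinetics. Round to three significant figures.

(a) 6400 mg; (b) 142 mg/h

LD = Vd · C_target = 451.0 × 14.2 = 6404 mg
Convert clearance: 167 mL/min × 60 min/h ÷ 1000 mL/L = 10.02 L/h
Maintenance: replace elimination → rate = CL × Css = 10.02 × 14.2 = 142.3 mg/h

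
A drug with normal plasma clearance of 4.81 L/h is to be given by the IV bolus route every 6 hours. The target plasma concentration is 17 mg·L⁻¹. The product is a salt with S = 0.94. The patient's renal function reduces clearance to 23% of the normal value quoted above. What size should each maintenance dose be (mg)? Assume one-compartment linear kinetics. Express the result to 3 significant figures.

120 mg

Patient clearance = 0.23 × 4.810 = 1.106 L/h
D = CL × Css × τ / S = 1.106 × 17 × 6 / 0.94 = 120.0 mg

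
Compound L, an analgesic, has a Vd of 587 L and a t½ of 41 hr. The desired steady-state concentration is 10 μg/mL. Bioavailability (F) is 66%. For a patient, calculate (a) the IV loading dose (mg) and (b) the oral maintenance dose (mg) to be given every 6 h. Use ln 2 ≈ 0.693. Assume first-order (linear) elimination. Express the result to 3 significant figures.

(a) 5870 mg; (b) 902 mg

LD = Vd × C = 587.0 × 10 = 5870 mg
CL = 0.693 × Vd / t½ = 0.693 × 587.0 / 41 = 9.922 L/h
D = CL × Css × τ / F = 9.922 × 10 × 6 / 0.66 = 902.0 mg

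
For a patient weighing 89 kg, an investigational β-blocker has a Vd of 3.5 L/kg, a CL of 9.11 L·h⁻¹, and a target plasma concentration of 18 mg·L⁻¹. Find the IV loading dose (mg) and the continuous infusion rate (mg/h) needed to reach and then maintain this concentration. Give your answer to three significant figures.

Total Vd = 3.5 × 89 = 311.5 L
LD = Vd · C_target = 311.5 × 18 = 5607 mg
Maintenance infusion rate = CL × Css = 9.110 × 18 = 164.0 mg/h

(a) 5610 mg; (b) 164 mg/h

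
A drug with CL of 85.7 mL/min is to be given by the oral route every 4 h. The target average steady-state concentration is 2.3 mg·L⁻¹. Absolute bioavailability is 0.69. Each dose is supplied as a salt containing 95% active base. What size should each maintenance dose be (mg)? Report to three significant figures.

CL = 85.7 mL/min = 85.7 × 0.06 = 5.142 L/h
D = CL × Css × τ / F / S = 5.142 × 2.3 × 4 / 0.69 / 0.95 = 72.17 mg

72.2 mg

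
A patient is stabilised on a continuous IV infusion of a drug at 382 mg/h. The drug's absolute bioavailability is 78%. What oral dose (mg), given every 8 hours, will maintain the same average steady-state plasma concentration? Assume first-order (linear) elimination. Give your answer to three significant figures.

To maintain the same Css, the systemic dosing rate must be unchanged: F·D/τ = infusion rate.
D = rate × τ / F = 382 × 8 / 0.78 = 3918 mg

3920 mg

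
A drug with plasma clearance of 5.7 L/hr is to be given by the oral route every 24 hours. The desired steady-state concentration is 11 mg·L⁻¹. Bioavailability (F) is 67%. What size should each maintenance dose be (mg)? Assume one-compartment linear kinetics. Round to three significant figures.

2250 mg

At steady state, dose per interval replaces the amount cleared in that interval: F·D/τ = CL·Css.
D = CL × Css × τ / F = 5.700 × 11 × 24 / 0.67 = 2246 mg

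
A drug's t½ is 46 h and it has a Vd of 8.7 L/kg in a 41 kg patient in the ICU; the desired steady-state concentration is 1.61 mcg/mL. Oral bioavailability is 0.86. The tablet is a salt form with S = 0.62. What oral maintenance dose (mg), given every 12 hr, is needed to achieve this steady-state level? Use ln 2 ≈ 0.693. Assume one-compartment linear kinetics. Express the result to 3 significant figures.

Total Vd = 8.7 × 41 = 356.7 L
CL = ln 2 · Vd / t½ = 0.693 × 356.7 / 46 = 5.374 L/h
D = CL × Css × τ / F / S = 5.374 × 1.61 × 12 / 0.86 / 0.62 = 194.7 mg

195 mg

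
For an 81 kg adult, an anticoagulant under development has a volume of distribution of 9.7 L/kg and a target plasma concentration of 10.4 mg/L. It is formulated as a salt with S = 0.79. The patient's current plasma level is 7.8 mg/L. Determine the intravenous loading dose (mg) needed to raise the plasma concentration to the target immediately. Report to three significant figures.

2590 mg

Total Vd = 9.7 × 81 = 785.7 L
The loading dose fills Vd to the target concentration.
Concentration deficit ΔC = 10.4 − 7.8 = 2.600 mg/L
LD = Vd × ΔC / S = 785.7 × 2.600 / 0.79 = 2586 mg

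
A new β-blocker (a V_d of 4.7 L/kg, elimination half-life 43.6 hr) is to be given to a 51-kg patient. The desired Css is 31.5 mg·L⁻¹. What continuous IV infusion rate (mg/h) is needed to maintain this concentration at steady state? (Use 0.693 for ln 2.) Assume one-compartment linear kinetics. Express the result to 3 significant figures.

120 mg/h

Vd(total) = 51 kg × 4.7 L/kg = 239.7 L
CL = 0.693 × Vd / t½ = 0.693 × 239.7 / 43.6 = 3.810 L/h
Infusion rate = CL × Css = 3.810 × 31.5 = 120.0 mg/h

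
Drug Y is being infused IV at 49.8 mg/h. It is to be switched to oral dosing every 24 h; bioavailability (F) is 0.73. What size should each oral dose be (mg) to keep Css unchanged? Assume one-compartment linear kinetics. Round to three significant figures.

1640 mg

To maintain the same Css, the systemic dosing rate must be unchanged: F·D/τ = infusion rate.
D = rate × τ / F = 49.8 × 24 / 0.73 = 1637 mg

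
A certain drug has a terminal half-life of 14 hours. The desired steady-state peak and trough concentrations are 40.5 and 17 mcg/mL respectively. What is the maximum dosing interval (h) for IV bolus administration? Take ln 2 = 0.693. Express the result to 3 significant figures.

17.5 h

k = 0.693 / t½ = 0.693 / 14 = 0.04950 h⁻¹
Between IV bolus doses, concentration decays as C = C₀·e^(−kτ), so C_peak/C_trough = e^(kτ).
τ_max = ln(C_peak/C_trough) / k = ln(40.5/17) / 0.04950 = 0.8681 / 0.04950 = 17.54 h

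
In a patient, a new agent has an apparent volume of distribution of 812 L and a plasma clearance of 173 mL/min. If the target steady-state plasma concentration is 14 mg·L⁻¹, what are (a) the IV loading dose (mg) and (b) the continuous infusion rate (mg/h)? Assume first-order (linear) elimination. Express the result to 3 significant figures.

Loading: fill Vd to C_target → 812.0 L × 14 mg/L = 11370 mg
Convert clearance: 173 mL/min × 60 min/h ÷ 1000 mL/L = 10.38 L/h
Infusion rate = 10.38 L/h × 14 mg/L = 145.3 mg/h

(a) 11400 mg; (b) 145 mg/h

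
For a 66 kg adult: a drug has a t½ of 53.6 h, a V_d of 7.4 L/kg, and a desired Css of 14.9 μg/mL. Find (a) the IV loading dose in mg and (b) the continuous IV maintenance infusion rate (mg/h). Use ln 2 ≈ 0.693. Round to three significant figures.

Vd = 7.4 L/kg × 66 kg = 488.4 L
LD = Vd × C = 488.4 × 14.9 = 7277 mg
CL = 0.693 × Vd / t½ = 0.693 × 488.4 / 53.6 = 6.315 L/h
Infusion rate = CL × Css = 6.315 × 14.9 = 94.09 mg/h

(a) 7280 mg; (b) 94.1 mg/h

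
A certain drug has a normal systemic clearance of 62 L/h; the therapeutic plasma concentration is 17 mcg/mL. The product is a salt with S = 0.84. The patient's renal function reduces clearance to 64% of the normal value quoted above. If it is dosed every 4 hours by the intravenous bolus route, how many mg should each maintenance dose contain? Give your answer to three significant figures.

Patient clearance = 0.64 × 62.00 = 39.68 L/h
D = CL × Css × τ / S = 39.68 × 17 × 4 / 0.84 = 3212 mg

3210 mg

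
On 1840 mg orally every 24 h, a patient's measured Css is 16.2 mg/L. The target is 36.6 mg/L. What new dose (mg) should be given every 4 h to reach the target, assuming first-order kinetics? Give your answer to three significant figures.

For first-order elimination, Css ∝ F·D/(CL·τ); F and CL are unchanged, so Css ∝ D/τ.
D₂ = D₁ × (Css,target / Css,current) × (τ₂/τ₁) = 1840 × (36.6/16.2) × (4/24) = 692.8 mg

693 mg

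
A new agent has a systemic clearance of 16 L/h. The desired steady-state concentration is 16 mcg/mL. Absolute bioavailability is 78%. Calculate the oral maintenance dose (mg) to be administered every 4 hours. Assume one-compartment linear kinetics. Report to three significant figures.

1310 mg

At steady state, dose per interval replaces the amount cleared in that interval: F·D/τ = CL·Css.
D = CL × Css × τ / F = 16.00 × 16 × 4 / 0.78 = 1313 mg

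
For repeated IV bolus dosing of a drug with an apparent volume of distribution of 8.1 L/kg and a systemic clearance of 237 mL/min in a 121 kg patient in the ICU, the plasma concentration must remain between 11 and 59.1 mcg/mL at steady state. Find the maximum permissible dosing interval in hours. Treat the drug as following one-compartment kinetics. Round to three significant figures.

Vd = 8.1 L/kg × 121 kg = 980.1 L
CL = 237 mL/min = 237 × 0.06 = 14.22 L/h
k = CL / Vd = 14.22 / 980.1 = 0.01451 h⁻¹
Between IV bolus doses, concentration decays as C = C₀·e^(−kτ), so C_peak/C_trough = e^(kτ).
τ_max = ln(C_peak/C_trough) / k = ln(59.1/11) / 0.01451 = 1.681 / 0.01451 = 115.9 h

116 h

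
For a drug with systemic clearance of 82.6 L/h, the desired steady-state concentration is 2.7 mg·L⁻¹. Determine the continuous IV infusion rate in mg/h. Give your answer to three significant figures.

223 mg/h

Rate = CL × Css = 82.60 × 2.7 = 223.0 mg/h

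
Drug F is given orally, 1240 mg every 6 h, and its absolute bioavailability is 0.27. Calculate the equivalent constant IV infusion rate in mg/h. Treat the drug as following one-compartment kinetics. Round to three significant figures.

55.8 mg/h

Equivalent systemic input: infusion rate = F·D/τ.
Rate = 0.27 × 1240 / 6 = 55.80 mg/h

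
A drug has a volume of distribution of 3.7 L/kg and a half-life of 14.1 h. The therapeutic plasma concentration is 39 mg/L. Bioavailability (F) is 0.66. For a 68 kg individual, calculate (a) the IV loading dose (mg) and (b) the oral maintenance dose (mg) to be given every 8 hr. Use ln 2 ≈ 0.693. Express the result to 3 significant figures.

(a) 9810 mg; (b) 5850 mg

Total Vd = 3.7 × 68 = 251.6 L
LD = Vd × C = 251.6 × 39 = 9812 mg
CL = 0.693 × Vd / t½ = 0.693 × 251.6 / 14.1 = 12.37 L/h
D = CL × Css × τ / F = 12.37 × 39 × 8 / 0.66 = 5848 mg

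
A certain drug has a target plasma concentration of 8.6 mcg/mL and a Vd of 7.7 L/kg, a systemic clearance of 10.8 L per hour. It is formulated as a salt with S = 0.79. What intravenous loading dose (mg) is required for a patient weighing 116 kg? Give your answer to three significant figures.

9720 mg

Total Vd = 7.7 × 116 = 893.2 L
LD = Vd × C / S = 893.2 × 8.600 / 0.79 = 9723 mg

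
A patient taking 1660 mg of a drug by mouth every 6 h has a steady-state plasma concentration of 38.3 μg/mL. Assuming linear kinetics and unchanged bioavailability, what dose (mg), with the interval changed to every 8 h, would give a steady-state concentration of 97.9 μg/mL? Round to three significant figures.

With linear kinetics, Css is proportional to dose rate (D/τ) at fixed clearance.
D₂ = D₁ × (Css,target / Css,current) × (τ₂/τ₁) = 1660 × (97.9/38.3) × (8/6) = 5658 mg

5660 mg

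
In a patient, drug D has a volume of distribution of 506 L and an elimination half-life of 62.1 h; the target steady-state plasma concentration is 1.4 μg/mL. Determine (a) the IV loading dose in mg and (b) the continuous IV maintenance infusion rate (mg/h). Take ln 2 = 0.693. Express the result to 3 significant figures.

(a) 708 mg; (b) 7.91 mg/h

LD = Vd × C = 506.0 × 1.4 = 708.4 mg
CL = 0.693 × Vd / t½ = 0.693 × 506.0 / 62.1 = 5.647 L/h
Infusion rate = CL × Css = 5.647 × 1.4 = 7.906 mg/h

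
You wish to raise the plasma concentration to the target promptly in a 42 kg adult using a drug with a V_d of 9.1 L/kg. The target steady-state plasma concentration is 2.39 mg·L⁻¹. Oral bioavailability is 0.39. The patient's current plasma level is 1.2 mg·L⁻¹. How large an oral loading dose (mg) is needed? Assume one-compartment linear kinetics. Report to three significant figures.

Vd = 9.1 L/kg × 42 kg = 382.2 L
The loading dose fills Vd to the target concentration.
Concentration deficit ΔC = 2.39 − 1.2 = 1.190 mg/L
LD = Vd × ΔC / F = 382.2 × 1.190 / 0.39 = 1166 mg

1170 mg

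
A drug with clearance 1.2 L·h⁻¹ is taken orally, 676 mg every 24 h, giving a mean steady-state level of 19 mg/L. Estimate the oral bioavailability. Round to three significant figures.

0.809

F·D/τ = CL·Css at steady state → F = CL·Css·τ / D.
F = 1.2 × 19 × 24 / 676 = 0.809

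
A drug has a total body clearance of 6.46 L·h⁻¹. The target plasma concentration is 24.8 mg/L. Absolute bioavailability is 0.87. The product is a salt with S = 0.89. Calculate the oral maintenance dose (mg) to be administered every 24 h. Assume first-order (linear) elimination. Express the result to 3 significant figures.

4970 mg

D = CL × Css × τ / F / S = 6.460 × 24.8 × 24 / 0.87 / 0.89 = 4966 mg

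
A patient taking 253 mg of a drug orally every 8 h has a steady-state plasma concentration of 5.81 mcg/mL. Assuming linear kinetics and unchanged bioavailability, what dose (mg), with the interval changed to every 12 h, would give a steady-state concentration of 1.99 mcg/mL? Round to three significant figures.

With linear kinetics, Css is proportional to dose rate (D/τ) at fixed clearance.
D₂ = D₁ × (Css,target / Css,current) × (τ₂/τ₁) = 253 × (1.99/5.81) × (12/8) = 130.0 mg

130 mg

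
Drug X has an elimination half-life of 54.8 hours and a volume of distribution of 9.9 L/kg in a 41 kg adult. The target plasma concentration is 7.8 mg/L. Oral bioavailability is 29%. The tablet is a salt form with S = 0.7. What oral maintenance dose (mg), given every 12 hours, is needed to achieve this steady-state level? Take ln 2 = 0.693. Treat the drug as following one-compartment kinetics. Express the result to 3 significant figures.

2370 mg

Total Vd = 9.9 × 41 = 405.9 L
k = 0.693/54.8 = 0.01265 h⁻¹, so CL = k·Vd = 0.01265 × 405.9 = 5.135 L/h
D = CL × Css × τ / F / S = 5.135 × 7.8 × 12 / 0.29 / 0.7 = 2368 mg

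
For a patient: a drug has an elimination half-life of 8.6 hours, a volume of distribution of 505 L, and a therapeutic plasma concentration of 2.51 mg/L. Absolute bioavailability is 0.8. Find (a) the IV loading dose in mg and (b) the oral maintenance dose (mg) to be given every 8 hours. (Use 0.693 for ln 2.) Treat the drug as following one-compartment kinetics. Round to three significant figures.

(a) 1270 mg; (b) 1020 mg

LD = Vd × C = 505.0 × 2.51 = 1268 mg
CL = 0.693 × Vd / t½ = 0.693 × 505.0 / 8.6 = 40.69 L/h
D = CL × Css × τ / F = 40.69 × 2.51 × 8 / 0.8 = 1021 mg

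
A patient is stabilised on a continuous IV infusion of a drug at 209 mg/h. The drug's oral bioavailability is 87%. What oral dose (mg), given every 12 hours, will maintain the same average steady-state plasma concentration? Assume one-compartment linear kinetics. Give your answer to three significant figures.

2880 mg

To maintain the same Css, the systemic dosing rate must be unchanged: F·D/τ = infusion rate.
D = rate × τ / F = 209 × 12 / 0.87 = 2883 mg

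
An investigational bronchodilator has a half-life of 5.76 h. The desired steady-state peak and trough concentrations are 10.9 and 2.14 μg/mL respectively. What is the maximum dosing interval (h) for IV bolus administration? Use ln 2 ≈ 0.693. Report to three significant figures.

13.5 h

k = 0.693 / t½ = 0.693 / 5.76 = 0.1203 h⁻¹
Between IV bolus doses, concentration decays as C = C₀·e^(−kτ), so C_peak/C_trough = e^(kτ).
τ_max = ln(C_peak/C_trough) / k = ln(10.9/2.14) / 0.1203 = 1.628 / 0.1203 = 13.53 h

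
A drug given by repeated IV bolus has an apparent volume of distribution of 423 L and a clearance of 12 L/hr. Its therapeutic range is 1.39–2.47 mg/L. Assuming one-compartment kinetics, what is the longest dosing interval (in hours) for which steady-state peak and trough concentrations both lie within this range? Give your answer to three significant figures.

k = CL / Vd = 12.00 / 423.0 = 0.02837 h⁻¹
Between IV bolus doses, concentration decays as C = C₀·e^(−kτ), so C_peak/C_trough = e^(kτ).
τ_max = ln(C_peak/C_trough) / k = ln(2.47/1.39) / 0.02837 = 0.5749 / 0.02837 = 20.26 h

20.3 h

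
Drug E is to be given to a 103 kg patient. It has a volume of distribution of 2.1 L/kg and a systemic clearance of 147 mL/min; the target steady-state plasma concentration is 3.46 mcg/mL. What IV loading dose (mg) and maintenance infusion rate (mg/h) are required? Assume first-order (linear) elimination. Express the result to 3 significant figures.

Vd(total) = 103 kg × 2.1 L/kg = 216.3 L
LD = Vd · C_target = 216.3 × 3.46 = 748.4 mg
Convert clearance: 147 mL/min × 60 min/h ÷ 1000 mL/L = 8.820 L/h
Maintenance: replace elimination → rate = CL × Css = 8.820 × 3.46 = 30.52 mg/h

(a) 748 mg; (b) 30.5 mg/h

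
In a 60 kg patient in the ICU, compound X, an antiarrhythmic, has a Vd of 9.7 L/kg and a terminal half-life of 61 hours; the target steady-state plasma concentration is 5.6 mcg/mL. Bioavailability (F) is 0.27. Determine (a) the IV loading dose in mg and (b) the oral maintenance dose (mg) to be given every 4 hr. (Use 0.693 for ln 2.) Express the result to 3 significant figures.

(a) 3260 mg; (b) 549 mg

Vd(total) = 60 kg × 9.7 L/kg = 582.0 L
LD = Vd × C = 582.0 × 5.6 = 3259 mg
CL = 0.693 × Vd / t½ = 0.693 × 582.0 / 61 = 6.612 L/h
D = CL × Css × τ / F = 6.612 × 5.6 × 4 / 0.27 = 548.6 mg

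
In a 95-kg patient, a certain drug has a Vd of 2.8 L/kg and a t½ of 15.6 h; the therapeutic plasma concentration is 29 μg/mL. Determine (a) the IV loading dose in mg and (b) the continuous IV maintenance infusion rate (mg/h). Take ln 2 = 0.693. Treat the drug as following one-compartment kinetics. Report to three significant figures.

(a) 7710 mg; (b) 343 mg/h

Total Vd = 2.8 × 95 = 266.0 L
LD = Vd × C = 266.0 × 29 = 7714 mg
CL = 0.693 × Vd / t½ = 0.693 × 266.0 / 15.6 = 11.82 L/h
Infusion rate = CL × Css = 11.82 × 29 = 342.8 mg/h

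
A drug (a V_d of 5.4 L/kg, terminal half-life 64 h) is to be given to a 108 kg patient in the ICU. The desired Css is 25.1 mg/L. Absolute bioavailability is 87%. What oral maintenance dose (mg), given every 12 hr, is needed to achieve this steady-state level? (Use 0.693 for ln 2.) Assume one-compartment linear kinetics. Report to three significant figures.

2190 mg

Vd = 5.4 L/kg × 108 kg = 583.2 L
CL = 0.693 × Vd / t½ = 0.693 × 583.2 / 64 = 6.315 L/h
D = CL × Css × τ / F = 6.315 × 25.1 × 12 / 0.87 = 2186 mg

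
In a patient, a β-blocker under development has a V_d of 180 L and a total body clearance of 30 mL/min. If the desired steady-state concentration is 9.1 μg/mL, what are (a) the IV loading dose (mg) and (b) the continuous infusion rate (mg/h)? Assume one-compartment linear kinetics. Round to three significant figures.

(a) 1640 mg; (b) 16.4 mg/h

Loading: fill Vd to C_target → 180.0 L × 9.1 mg/L = 1638 mg
CL = 30 mL/min × 60/1000 = 1.800 L/h
Maintenance infusion rate = CL × Css = 1.800 × 9.1 = 16.38 mg/h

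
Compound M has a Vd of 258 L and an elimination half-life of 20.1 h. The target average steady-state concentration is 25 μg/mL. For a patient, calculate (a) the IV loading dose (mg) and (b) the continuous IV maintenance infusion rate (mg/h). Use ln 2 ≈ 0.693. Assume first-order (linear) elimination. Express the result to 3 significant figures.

(a) 6450 mg; (b) 222 mg/h

LD = Vd × C = 258.0 × 25 = 6450 mg
CL = 0.693 × Vd / t½ = 0.693 × 258.0 / 20.1 = 8.895 L/h
Infusion rate = CL × Css = 8.895 × 25 = 222.4 mg/h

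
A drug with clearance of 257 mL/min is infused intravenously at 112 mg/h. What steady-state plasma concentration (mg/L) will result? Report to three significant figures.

CL = 257 mL/min × 60/1000 = 15.42 L/h
Css = rate / CL = 112 / 15.42 = 7.263 mg/L

7.26 mg/L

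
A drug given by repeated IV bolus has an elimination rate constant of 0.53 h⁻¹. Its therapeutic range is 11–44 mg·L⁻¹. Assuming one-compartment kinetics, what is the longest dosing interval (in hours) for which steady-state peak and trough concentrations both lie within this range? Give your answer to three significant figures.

2.62 h

Between IV bolus doses, concentration decays as C = C₀·e^(−kτ), so C_peak/C_trough = e^(kτ).
τ_max = ln(C_peak/C_trough) / k = ln(44/11) / 0.5300 = 1.386 / 0.5300 = 2.615 h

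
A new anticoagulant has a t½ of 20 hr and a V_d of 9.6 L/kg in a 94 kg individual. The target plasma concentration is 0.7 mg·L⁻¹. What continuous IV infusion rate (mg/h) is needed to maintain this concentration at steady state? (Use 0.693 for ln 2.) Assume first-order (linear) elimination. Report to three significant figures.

21.9 mg/h

Vd = 9.6 L/kg × 94 kg = 902.4 L
k = 0.693/20 = 0.03465 h⁻¹, so CL = k·Vd = 0.03465 × 902.4 = 31.27 L/h
Infusion rate = CL × Css = 31.27 × 0.7 = 21.89 mg/h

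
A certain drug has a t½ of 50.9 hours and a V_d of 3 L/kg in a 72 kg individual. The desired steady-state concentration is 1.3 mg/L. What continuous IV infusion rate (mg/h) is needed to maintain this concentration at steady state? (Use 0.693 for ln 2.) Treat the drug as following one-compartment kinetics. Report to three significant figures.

3.82 mg/h

Vd(total) = 72 kg × 3 L/kg = 216.0 L
CL = ln 2 · Vd / t½ = 0.693 × 216.0 / 50.9 = 2.941 L/h
Infusion rate = CL × Css = 2.941 × 1.3 = 3.823 mg/h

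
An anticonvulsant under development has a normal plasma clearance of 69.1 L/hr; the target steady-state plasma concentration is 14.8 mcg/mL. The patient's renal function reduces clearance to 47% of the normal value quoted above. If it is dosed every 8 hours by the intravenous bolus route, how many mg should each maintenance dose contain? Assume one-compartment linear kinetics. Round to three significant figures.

3850 mg

Patient clearance = 0.47 × 69.10 = 32.48 L/h
D = CL × Css × τ = 32.48 × 14.8 × 8 = 3846 mg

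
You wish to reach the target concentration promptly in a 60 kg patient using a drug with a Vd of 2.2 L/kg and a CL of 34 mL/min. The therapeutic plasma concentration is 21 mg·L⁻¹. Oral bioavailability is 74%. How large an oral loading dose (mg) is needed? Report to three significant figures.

Total Vd = 2.2 × 60 = 132.0 L
LD = Vd × C / F = 132.0 × 21.00 / 0.74 = 3746 mg

3750 mg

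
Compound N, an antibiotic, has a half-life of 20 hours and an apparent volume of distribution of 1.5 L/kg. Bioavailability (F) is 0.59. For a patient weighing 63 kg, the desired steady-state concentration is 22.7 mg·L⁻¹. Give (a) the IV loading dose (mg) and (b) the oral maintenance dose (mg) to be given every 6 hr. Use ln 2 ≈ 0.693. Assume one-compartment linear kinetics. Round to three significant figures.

Total Vd = 1.5 × 63 = 94.50 L
LD = Vd × C = 94.50 × 22.7 = 2145 mg
CL = 0.693 × Vd / t½ = 0.693 × 94.50 / 20 = 3.274 L/h
D = CL × Css × τ / F = 3.274 × 22.7 × 6 / 0.59 = 755.8 mg

(a) 2150 mg; (b) 756 mg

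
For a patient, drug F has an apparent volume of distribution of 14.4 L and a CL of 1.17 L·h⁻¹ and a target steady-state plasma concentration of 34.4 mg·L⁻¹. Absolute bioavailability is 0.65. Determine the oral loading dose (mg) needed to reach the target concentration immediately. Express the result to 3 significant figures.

LD = Vd × C / F = 14.40 × 34.40 / 0.65 = 762.1 mg

762 mg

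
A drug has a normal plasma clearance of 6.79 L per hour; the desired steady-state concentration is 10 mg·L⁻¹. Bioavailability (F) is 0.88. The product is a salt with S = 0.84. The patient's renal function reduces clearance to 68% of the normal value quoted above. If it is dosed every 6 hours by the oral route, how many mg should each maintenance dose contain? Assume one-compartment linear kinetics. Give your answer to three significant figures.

375 mg

Patient clearance = 0.68 × 6.790 = 4.617 L/h
At steady state, dose per interval replaces the amount cleared in that interval: F·S·D/τ = CL·Css.
D = CL × Css × τ / F / S = 4.617 × 10 × 6 / 0.88 / 0.84 = 374.8 mg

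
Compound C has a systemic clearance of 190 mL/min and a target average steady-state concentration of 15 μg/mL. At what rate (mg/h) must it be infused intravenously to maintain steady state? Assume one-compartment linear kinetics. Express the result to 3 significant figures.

CL = 190 mL/min × 60/1000 = 11.40 L/h
At steady state, infusion rate equals elimination rate: rate in = CL × Css.
R₀ = 11.40 × 15 = 171.0 mg/h

171 mg/h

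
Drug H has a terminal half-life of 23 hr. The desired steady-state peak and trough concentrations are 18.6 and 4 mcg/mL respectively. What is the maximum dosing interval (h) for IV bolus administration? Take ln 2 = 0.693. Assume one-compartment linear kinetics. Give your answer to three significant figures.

51.0 h

k = 0.693 / t½ = 0.693 / 23 = 0.03013 h⁻¹
Between IV bolus doses, concentration decays as C = C₀·e^(−kτ), so C_peak/C_trough = e^(kτ).
τ_max = ln(C_peak/C_trough) / k = ln(18.6/4) / 0.03013 = 1.537 / 0.03013 = 51.01 h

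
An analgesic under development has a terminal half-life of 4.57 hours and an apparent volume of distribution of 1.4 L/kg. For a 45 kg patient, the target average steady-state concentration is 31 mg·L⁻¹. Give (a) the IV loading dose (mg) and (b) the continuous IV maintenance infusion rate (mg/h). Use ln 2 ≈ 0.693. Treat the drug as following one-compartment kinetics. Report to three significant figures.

(a) 1950 mg; (b) 296 mg/h

Total Vd = 1.4 × 45 = 63.00 L
LD = Vd × C = 63.00 × 31 = 1953 mg
CL = 0.693 × Vd / t½ = 0.693 × 63.00 / 4.57 = 9.553 L/h
Infusion rate = CL × Css = 9.553 × 31 = 296.1 mg/h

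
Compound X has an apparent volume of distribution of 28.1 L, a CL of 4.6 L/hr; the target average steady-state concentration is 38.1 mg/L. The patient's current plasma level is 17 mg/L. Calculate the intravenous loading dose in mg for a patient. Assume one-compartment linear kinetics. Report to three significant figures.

593 mg

Concentration deficit ΔC = 38.1 − 17 = 21.10 mg/L
LD = Vd × ΔC = 28.10 × 21.10 = 592.9 mg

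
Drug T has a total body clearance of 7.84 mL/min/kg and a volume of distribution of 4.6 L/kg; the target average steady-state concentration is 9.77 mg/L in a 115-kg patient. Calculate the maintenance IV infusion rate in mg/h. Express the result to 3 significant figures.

529 mg/h

CL = 7.84 mL/min/kg × 115 kg = 901.6 mL/min = 901.6 × 60/1000 = 54.10 L/h
At steady state, infusion rate equals elimination rate: rate in = CL × Css.
R₀ = 54.10 × 9.77 = 528.6 mg/h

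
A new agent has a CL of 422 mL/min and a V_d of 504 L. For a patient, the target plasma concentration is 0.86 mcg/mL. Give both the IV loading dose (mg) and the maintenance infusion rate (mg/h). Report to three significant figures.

(a) 433 mg; (b) 21.8 mg/h

Loading dose = Vd × C = 504.0 × 0.86 = 433.4 mg
Convert clearance: 422 mL/min × 60 min/h ÷ 1000 mL/L = 25.32 L/h
Infusion rate = 25.32 L/h × 0.86 mg/L = 21.78 mg/h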